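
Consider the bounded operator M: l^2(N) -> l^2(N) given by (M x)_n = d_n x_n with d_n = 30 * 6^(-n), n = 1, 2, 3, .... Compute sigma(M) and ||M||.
sigma(M) = {30 * 6^(-n) : n ≥ 1} ∪ {0}; ||M|| = 5

A bounded diagonal operator on l^2 with diagonal entries d_n has spectrum equal to the closure of {d_n : n ≥ 1}: every d_n is an eigenvalue (with eigenvector e_n), so {d_n} ⊂ sigma(M); the spectrum is closed, so its closure is too; and for lambda not in the closure, (M - lambda I) has bounded inverse (the diagonal entries 1/(d_n - lambda) are bounded). For our sequence d_n = 30 * 6^(-n), n = 1, 2, 3, ...:
  - {d_n} = {30 * 6^(-n) : n ≥ 1}; the only limit point is 0
  - closure = {30 * 6^(-n) : n ≥ 1} ∪ {0}
For the norm: a diagonal operator has ||M|| = sup_n |d_n|. Here d_n = 30 * 6^(-n) is positive and decreasing, so sup_n |d_n| = d_1 = 30/6 = 5. So ||M|| = 5.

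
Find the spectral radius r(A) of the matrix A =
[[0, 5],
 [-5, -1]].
r(A) = 5

The eigenvalues of A are the roots of its characteristic polynomial. With M = A (coefficients from the trace and determinant):
  p(λ) = det(λ I - M) = λ^2 + λ + 25.
For λ^2 + λ + 25 the discriminant is -99. It is negative, so the roots are the complex-conjugate pair λ = -1/2 ± (sqrt(99)/2) i ≈ -0.5 ± 4.9749i. For a conjugate pair the product of the roots equals the constant term, so |λ|^2 = 25 and |λ| = sqrt(25) = 5.
Thus the eigenvalues (to 4 decimals) are -0.5 ± 4.9749i (modulus 5). The spectral radius is the largest modulus: r(A) = 5. (Cross-check: r(A) ≤ ||A||_2 ≈ 5.5249; equality holds whenever A is normal, though it can also hold for some non-normal A.)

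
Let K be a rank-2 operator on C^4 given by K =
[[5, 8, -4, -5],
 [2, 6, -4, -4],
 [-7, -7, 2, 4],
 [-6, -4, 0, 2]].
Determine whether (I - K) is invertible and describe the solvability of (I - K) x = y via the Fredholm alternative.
(I - K) is invertible (det(I - K) = -54 ≠ 0), so for every y in C^4 the equation (I - K) x = y has a unique solution.

K has rank 2 and factors as K = U V^T = u1 v1^T + u2 v2^T with u1 = (1, 0, -2, -2), v1 = (2, -1, 2, 1), u2 = (3, 2, -3, -2), v2 = (1, 3, -2, -2) (multiplying out reproduces the displayed K). The nonzero eigenvalues of U V^T coincide with those of the 2 x 2 matrix G = V^T U = [[v1·u1, v1·u2], [v2·u1, v2·u2]] = [[-4, -4], [9, 19]], and by the Sylvester determinant identity det(I_4 - U V^T) = det(I_2 - V^T U) = det([[5, 4], [-9, -18]]) = (5)(-18) - (4)(-9) = -54. (Direct check: I - K =
[[-4, -8, 4, 5],
 [-2, -5, 4, 4],
 [7, 7, -1, -4],
 [6, 4, 0, -1]]
has determinant -54.) The finite-dimensional Fredholm alternative says: either (I - K) is invertible, or ker(I - K) ≠ {0} and then range(I - K) = ker((I - K)^*)^⊥, with dim ker(I - K) = dim ker((I - K)^*). Since det(I - K) ≠ 0, 1 is not an eigenvalue of K and ker(I - K) = {0}, so we are in the first case: for every y there is a unique x = (I - K)^(-1) y. (Explicitly, by the Woodbury identity, (I - U V^T)^(-1) = I + U (I_2 - G)^(-1) V^T.)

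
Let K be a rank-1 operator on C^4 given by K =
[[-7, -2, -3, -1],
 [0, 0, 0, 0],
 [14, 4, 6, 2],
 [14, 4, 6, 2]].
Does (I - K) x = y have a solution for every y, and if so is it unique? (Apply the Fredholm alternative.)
(I - K) is singular (det(I - K) = 0, i.e. 1 ∈ sigma(K)). (I - K) x = y is solvable iff y ⊥ ker((I - K)^*) = span{(-7, -2, -3, -1)}, i.e. iff -7y_1 - 2y_2 - 3y_3 - y_4 = 0. When solvable, the solutions are x = y + c·(1, 0, -2, -2), c arbitrary (ker(I - K) = span{(1, 0, -2, -2)}, dimension 1).

K has rank 1, so it is an outer product K = u v^T: every row of K is a multiple of one row vector. Reading off the entries, u = (1, 0, -2, -2) and v = (-7, -2, -3, -1) (row i of K equals u_i·v^T). A rank-one matrix u v^T satisfies K u = u (v·u) and kills the (3)-dimensional subspace v^⊥, so its characteristic polynomial is lambda^3 (lambda - v·u) with v·u = tr K = 1. Hence the eigenvalues of I - K are 1 (multiplicity 3) and 1 - (1) = 0, so det(I - K) = 0. (Direct check: I - K =
[[8, 2, 3, 1],
 [0, 1, 0, 0],
 [-14, -4, -5, -2],
 [-14, -4, -6, -1]]
has determinant 0.) So 1 is an eigenvalue of K and (I - K) is not invertible. The finite-dimensional Fredholm alternative says: either (I - K) is invertible, or ker(I - K) ≠ {0} and then range(I - K) = ker((I - K)^*)^⊥, with dim ker(I - K) = dim ker((I - K)^*). We are in the second case, so we need both kernels. Kernel of I - K: (I - K) u = u - u (v·u) = u - u = 0, so ker(I - K) = span{u} = span{(1, 0, -2, -2)} (it is exactly 1-dimensional because rank(I - K) = 3). Kernel of the adjoint: K is real, so (I - K)^* = I - K^T = I - v u^T, and (I - v u^T) v = v - v (u·v) = 0; hence ker((I - K)^*) = span{v} = span{(-7, -2, -3, -1)}. Therefore (I - K) x = y is solvable iff <y, v> = 0, i.e. iff -7y_1 - 2y_2 - 3y_3 - y_4 = 0. When this holds, K y = u (v·y) = 0, so (I - K) y = y and x = y is a particular solution; the full solution set is the line x = y + c·u = y + c·(1, 0, -2, -2), c ∈ C.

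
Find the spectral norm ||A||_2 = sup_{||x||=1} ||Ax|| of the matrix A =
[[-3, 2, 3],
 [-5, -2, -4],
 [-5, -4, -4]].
||A||_2 ≈ 10.0306 (= sqrt(largest eigenvalue of A^T A))

||A||_2 = sigma_max(A) = sqrt(lambda_max(A^T A)). Form the symmetric matrix M = A^T A =
[[59, 24, 31],
 [24, 24, 30],
 [31, 30, 41]].
Its characteristic polynomial (trace, sum of principal 2x2 minors, determinant of M give the coefficients) is
  p(λ) = det(λ I - M) = λ^3 - 124λ^2 + 2382λ - 2916.
No integer candidate from the rational root theorem (±divisors of 2916) is a root, so the roots are irrational. The cubic discriminant is Δ = 26215938288 > 0, so there are three distinct real roots. p(1) = -657 and p(2) = 1360 have opposite signs, so a root lies in (1, 2); Newton's method refines it to λ ≈ 1.313. p(22) = 120 and p(23) = -1559 have opposite signs, so a root lies in (22, 23); Newton's method refines it to λ ≈ 22.0738. p(100) = -4716 and p(101) = 3043 have opposite signs, so a root lies in (100, 101); Newton's method refines it to λ ≈ 100.6132. Check (Vieta): the three roots sum to 124, matching tr M = 124.
So the eigenvalues of A^T A are ≈ 1.313, 22.0738, 100.6132 (all ≥ 0, as they must be for A^T A). The largest is λ_max ≈ 100.6132, hence ||A||_2 = sqrt(λ_max) ≈ 10.0306.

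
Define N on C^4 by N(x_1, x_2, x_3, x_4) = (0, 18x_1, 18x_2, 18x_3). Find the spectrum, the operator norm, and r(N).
sigma(N) = {0}; ||N|| = 18; r(N) = 0. (N is nilpotent with N^4 = 0.)

On C^4, N is a strictly lower-triangular matrix with 18 on the subdiagonal and zeros elsewhere, so its characteristic polynomial is lambda^4 and every eigenvalue is 0: sigma(N) = {0}. For the operator norm, N e_i = 18e_{i+1} for i = 1, ..., 3 and N e_4 = 0, so the singular values of N are 18 (with multiplicity 3) and 0; hence ||N|| = 18. The spectral radius r(N) = max|lambda| = 0. Note ||N|| > r(N) — characteristic of non-normal nilpotent operators. Indeed N^4 = 0.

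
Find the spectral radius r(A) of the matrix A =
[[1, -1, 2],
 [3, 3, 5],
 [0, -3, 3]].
r(A) ≈ 5.4518

The eigenvalues of A are the roots of its characteristic polynomial. With M = A (coefficients from the trace, the sum of principal 2x2 minors, and det A):
  p(λ) = det(λ I - M) = λ^3 - 7λ^2 + 33λ - 15.
No integer candidate from the rational root theorem (±divisors of 15) is a root, so the roots are irrational. The cubic discriminant is Δ = -54672 < 0, so there is one real root and a complex-conjugate pair. p(0) = -15 and p(1) = 12 have opposite signs, so a root lies in (0, 1); Newton's method refines it to λ ≈ 0.5047. Dividing out (λ - (0.5047)) leaves approximately λ^2 - 6.4953λ + 29.722. For λ^2 - 6.4953λ + 29.722 the discriminant is -76.6986. It is negative, so the remaining roots are the complex-conjugate pair λ ≈ 3.2477 ± 4.3789i. Their product equals the constant term, so |λ|^2 ≈ 29.722 and |λ| ≈ 5.4518.
Thus the eigenvalues (to 4 decimals) are 0.5047 (modulus 0.5047); 3.2477 ± 4.3789i (modulus 5.4518). The spectral radius is the largest modulus: r(A) ≈ 5.4518. (Cross-check: r(A) ≤ ||A||_2 ≈ 6.9124; equality holds whenever A is normal, though it can also hold for some non-normal A.)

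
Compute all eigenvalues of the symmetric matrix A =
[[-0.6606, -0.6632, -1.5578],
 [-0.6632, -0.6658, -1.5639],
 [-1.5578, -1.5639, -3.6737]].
sigma(A) ≈ {-5, 0} (0 with multiplicity 2)

A is real symmetric, so its spectrum consists of real eigenvalues. Expanding the characteristic polynomial of the displayed matrix gives
  det(λ I - A) = p(λ) = λ^3 + (5)λ^2 + (0)λ + (0).
Solving p(λ) = 0 yields eigenvalues ≈ -5, 0, 0. (A is shown rounded to 4 decimals, so these recover the underlying integer eigenvalues to within that precision.)
Verification: the trace of A = -5 equals the sum of eigenvalues -5, and det(A) ≈ 0.0000 matches the eigenvalue product 0.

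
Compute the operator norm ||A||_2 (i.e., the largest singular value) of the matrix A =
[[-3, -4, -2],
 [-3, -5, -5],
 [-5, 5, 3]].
||A||_2 ≈ 10.122 (= sqrt(largest eigenvalue of A^T A))

||A||_2 = sigma_max(A) = sqrt(lambda_max(A^T A)). Form the symmetric matrix M = A^T A =
[[43, 2, 6],
 [2, 66, 48],
 [6, 48, 38]].
Its characteristic polynomial (trace, sum of principal 2x2 minors, determinant of M give the coefficients) is
  p(λ) = det(λ I - M) = λ^3 - 147λ^2 + 4636λ - 7396.
No integer candidate from the rational root theorem (±divisors of 7396) is a root, so the roots are irrational. The cubic discriminant is Δ = 61148988752 > 0, so there are three distinct real roots. p(1) = -2906 and p(2) = 1296 have opposite signs, so a root lies in (1, 2); Newton's method refines it to λ ≈ 1.6843. p(42) = 2096 and p(43) = -344 have opposite signs, so a root lies in (42, 43); Newton's method refines it to λ ≈ 42.86. p(102) = -2704 and p(103) = 3316 have opposite signs, so a root lies in (102, 103); Newton's method refines it to λ ≈ 102.4558. Check (Vieta): the three roots sum to 147, matching tr M = 147.
So the eigenvalues of A^T A are ≈ 1.6843, 42.86, 102.4558 (all ≥ 0, as they must be for A^T A). The largest is λ_max ≈ 102.4558, hence ||A||_2 = sqrt(λ_max) ≈ 10.122.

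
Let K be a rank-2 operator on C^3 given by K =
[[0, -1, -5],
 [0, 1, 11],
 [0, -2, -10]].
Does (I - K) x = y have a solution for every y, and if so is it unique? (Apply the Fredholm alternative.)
(I - K) is invertible (det(I - K) = 22 ≠ 0), so for every y in C^3 the equation (I - K) x = y has a unique solution.

K has rank 2 and factors as K = U V^T = u1 v1^T + u2 v2^T with u1 = (-1, 3, -2), v1 = (0, 0, 3), u2 = (-1, 1, -2), v2 = (0, 1, 2) (multiplying out reproduces the displayed K). The nonzero eigenvalues of U V^T coincide with those of the 2 x 2 matrix G = V^T U = [[v1·u1, v1·u2], [v2·u1, v2·u2]] = [[-6, -6], [-1, -3]], and by the Sylvester determinant identity det(I_3 - U V^T) = det(I_2 - V^T U) = det([[7, 6], [1, 4]]) = (7)(4) - (6)(1) = 22. (Direct check: I - K =
[[1, 1, 5],
 [0, 0, -11],
 [0, 2, 11]]
has determinant 22.) The finite-dimensional Fredholm alternative says: either (I - K) is invertible, or ker(I - K) ≠ {0} and then range(I - K) = ker((I - K)^*)^⊥, with dim ker(I - K) = dim ker((I - K)^*). Since det(I - K) ≠ 0, 1 is not an eigenvalue of K and ker(I - K) = {0}, so we are in the first case: for every y there is a unique x = (I - K)^(-1) y. (Explicitly, by the Woodbury identity, (I - U V^T)^(-1) = I + U (I_2 - G)^(-1) V^T.)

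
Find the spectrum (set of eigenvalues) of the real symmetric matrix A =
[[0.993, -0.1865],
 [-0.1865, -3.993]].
sigma(A) ≈ {-4, 1}

A is real symmetric, so its spectrum consists of real eigenvalues. Expanding the characteristic polynomial of the displayed matrix gives
  det(λ I - A) = p(λ) = λ^2 + (3)λ + (-4).
Solving p(λ) = 0 yields eigenvalues ≈ -4, 1. (A is shown rounded to 4 decimals, so these recover the underlying integer eigenvalues to within that precision.)
Verification: the trace of A = -3 equals the sum of eigenvalues -3, and det(A) ≈ -3.9998 matches the eigenvalue product -4.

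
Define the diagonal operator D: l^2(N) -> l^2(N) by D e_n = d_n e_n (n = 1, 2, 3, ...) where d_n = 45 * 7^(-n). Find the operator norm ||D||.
||D|| = 45/7 (attained at n = 1)

For D diagonal, ||D|| = sup_n |d_n|. The sequence d_n = 45 * 7^(-n) is positive and strictly decreasing (ratio 7^(-1) < 1), so the supremum is d_1 = 45/7. Hence ||D|| = 45/7.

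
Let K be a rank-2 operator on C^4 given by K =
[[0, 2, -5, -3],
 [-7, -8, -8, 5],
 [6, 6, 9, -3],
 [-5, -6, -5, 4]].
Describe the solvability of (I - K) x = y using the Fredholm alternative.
(I - K) is invertible (det(I - K) = 20 ≠ 0), so for every y in C^4 the equation (I - K) x = y has a unique solution.

K has rank 2 and factors as K = U V^T = u1 v1^T + u2 v2^T with u1 = (2, -1, 0, -1), v1 = (1, 2, -1, -2), u2 = (-1, -3, 3, -2), v2 = (2, 2, 3, -1) (multiplying out reproduces the displayed K). The nonzero eigenvalues of U V^T coincide with those of the 2 x 2 matrix G = V^T U = [[v1·u1, v1·u2], [v2·u1, v2·u2]] = [[2, -6], [3, 3]], and by the Sylvester determinant identity det(I_4 - U V^T) = det(I_2 - V^T U) = det([[-1, 6], [-3, -2]]) = (-1)(-2) - (6)(-3) = 20. (Direct check: I - K =
[[1, -2, 5, 3],
 [7, 9, 8, -5],
 [-6, -6, -8, 3],
 [5, 6, 5, -3]]
has determinant 20.) The finite-dimensional Fredholm alternative says: either (I - K) is invertible, or ker(I - K) ≠ {0} and then range(I - K) = ker((I - K)^*)^⊥, with dim ker(I - K) = dim ker((I - K)^*). Since det(I - K) ≠ 0, 1 is not an eigenvalue of K and ker(I - K) = {0}, so we are in the first case: for every y there is a unique x = (I - K)^(-1) y. (Explicitly, by the Woodbury identity, (I - U V^T)^(-1) = I + U (I_2 - G)^(-1) V^T.)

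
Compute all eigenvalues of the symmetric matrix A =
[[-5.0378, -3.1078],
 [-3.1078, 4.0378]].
sigma(A) ≈ {-6, 5}

A is real symmetric, so its spectrum consists of real eigenvalues. Expanding the characteristic polynomial of the displayed matrix gives
  det(λ I - A) = p(λ) = λ^2 + (1)λ + (-30).
Solving p(λ) = 0 yields eigenvalues ≈ -6, 5. (A is shown rounded to 4 decimals, so these recover the underlying integer eigenvalues to within that precision.)
Verification: the trace of A = -1 equals the sum of eigenvalues -1, and det(A) ≈ -30.0000 matches the eigenvalue product -30.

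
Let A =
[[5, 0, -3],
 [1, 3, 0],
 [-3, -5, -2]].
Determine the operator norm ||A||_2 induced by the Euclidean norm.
||A||_2 ≈ 7.2467 (= sqrt(largest eigenvalue of A^T A))

||A||_2 = sigma_max(A) = sqrt(lambda_max(A^T A)). Form the symmetric matrix M = A^T A =
[[35, 18, -9],
 [18, 34, 10],
 [-9, 10, 13]].
Its characteristic polynomial (trace, sum of principal 2x2 minors, determinant of M give the coefficients) is
  p(λ) = det(λ I - M) = λ^3 - 82λ^2 + 1582λ - 1764.
No integer candidate from the rational root theorem (±divisors of 1764) is a root, so the roots are irrational. The cubic discriminant is Δ = 1135606752 > 0, so there are three distinct real roots. p(1) = -263 and p(2) = 1080 have opposite signs, so a root lies in (1, 2); Newton's method refines it to λ ≈ 1.187. p(28) = 196 and p(29) = -459 have opposite signs, so a root lies in (28, 29); Newton's method refines it to λ ≈ 28.2982. p(52) = -620 and p(53) = 621 have opposite signs, so a root lies in (52, 53); Newton's method refines it to λ ≈ 52.5148. Check (Vieta): the three roots sum to 82, matching tr M = 82.
So the eigenvalues of A^T A are ≈ 1.187, 28.2982, 52.5148 (all ≥ 0, as they must be for A^T A). The largest is λ_max ≈ 52.5148, hence ||A||_2 = sqrt(λ_max) ≈ 7.2467.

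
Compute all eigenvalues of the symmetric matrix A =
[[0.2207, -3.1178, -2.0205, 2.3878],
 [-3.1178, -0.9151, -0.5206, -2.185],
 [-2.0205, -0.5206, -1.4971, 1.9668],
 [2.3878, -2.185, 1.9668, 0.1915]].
sigma(A) ≈ {-5, -3, 1, 5}

A is real symmetric, so its spectrum consists of real eigenvalues. Expanding the characteristic polynomial of the displayed matrix gives
  det(λ I - A) = p(λ) = λ^4 + (2)λ^3 + (-28)λ^2 + (-50)λ + (75.0013).
Solving p(λ) = 0 yields eigenvalues ≈ -5, -3, 1, 5. (A is shown rounded to 4 decimals, so these recover the underlying integer eigenvalues to within that precision.)
Verification: the trace of A = -2 equals the sum of eigenvalues -2, and det(A) ≈ 75.0013 matches the eigenvalue product 75.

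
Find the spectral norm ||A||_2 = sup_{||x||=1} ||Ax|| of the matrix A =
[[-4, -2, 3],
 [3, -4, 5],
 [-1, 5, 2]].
||A||_2 ≈ 7.7232 (= sqrt(largest eigenvalue of A^T A))

||A||_2 = sigma_max(A) = sqrt(lambda_max(A^T A)). Form the symmetric matrix M = A^T A =
[[26, -9, 1],
 [-9, 45, -16],
 [1, -16, 38]].
Its characteristic polynomial (trace, sum of principal 2x2 minors, determinant of M give the coefficients) is
  p(λ) = det(λ I - M) = λ^3 - 109λ^2 + 3530λ - 34969.
No integer candidate from the rational root theorem (±divisors of 34969) is a root, so the roots are irrational. The cubic discriminant is Δ = 130530889 > 0, so there are three distinct real roots. p(19) = -389 and p(20) = 31 have opposite signs, so a root lies in (19, 20); Newton's method refines it to λ ≈ 19.9171. p(29) = 121 and p(30) = -169 have opposite signs, so a root lies in (29, 30); Newton's method refines it to λ ≈ 29.4347. p(59) = -749 and p(60) = 431 have opposite signs, so a root lies in (59, 60); Newton's method refines it to λ ≈ 59.6482. Check (Vieta): the three roots sum to 109, matching tr M = 109.
So the eigenvalues of A^T A are ≈ 19.9171, 29.4347, 59.6482 (all ≥ 0, as they must be for A^T A). The largest is λ_max ≈ 59.6482, hence ||A||_2 = sqrt(λ_max) ≈ 7.7232.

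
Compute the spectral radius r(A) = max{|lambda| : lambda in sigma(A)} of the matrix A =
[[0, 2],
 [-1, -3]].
r(A) = 2

The eigenvalues of A are the roots of its characteristic polynomial. With M = A (coefficients from the trace and determinant):
  p(λ) = det(λ I - M) = λ^2 + 3λ + 2.
For λ^2 + 3λ + 2 the discriminant is 1. It is a perfect square (1^2), so the roots are rational: λ = (-3 ± 1)/2 = -1, -2.
Thus the eigenvalues (to 4 decimals) are -1 (modulus 1); -2 (modulus 2). The spectral radius is the largest modulus: r(A) = 2. (Cross-check: r(A) ≤ ||A||_2 ≈ 3.7025; equality holds whenever A is normal, though it can also hold for some non-normal A.)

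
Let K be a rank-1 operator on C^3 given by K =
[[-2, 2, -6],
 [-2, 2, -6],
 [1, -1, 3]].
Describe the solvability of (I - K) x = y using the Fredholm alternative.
(I - K) is invertible (det(I - K) = -2 ≠ 0), so for every y in C^3 the equation (I - K) x = y has a unique solution.

K has rank 1, so it is an outer product K = u v^T: every row of K is a multiple of one row vector. Reading off the entries, u = (-2, -2, 1) and v = (1, -1, 3) (row i of K equals u_i·v^T). A rank-one matrix u v^T satisfies K u = u (v·u) and kills the (2)-dimensional subspace v^⊥, so its characteristic polynomial is lambda^2 (lambda - v·u) with v·u = tr K = 3. Hence the eigenvalues of I - K are 1 (multiplicity 2) and 1 - (3) = -2, so det(I - K) = -2. (Direct check: I - K =
[[3, -2, 6],
 [2, -1, 6],
 [-1, 1, -2]]
has determinant -2.) The finite-dimensional Fredholm alternative says: either (I - K) is invertible, or ker(I - K) ≠ {0} and then range(I - K) = ker((I - K)^*)^⊥, with dim ker(I - K) = dim ker((I - K)^*). Since det(I - K) ≠ 0, 1 is not an eigenvalue of K and ker(I - K) = {0}, so we are in the first case: for every y there is a unique x = (I - K)^(-1) y. Explicitly, by the Sherman–Morrison formula, (I - u v^T)^(-1) = I + u v^T/(1 - v·u), i.e. (I - K)^(-1) = I + K/(-2).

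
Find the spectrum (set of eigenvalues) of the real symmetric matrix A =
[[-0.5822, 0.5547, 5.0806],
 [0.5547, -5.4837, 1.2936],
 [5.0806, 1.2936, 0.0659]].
sigma(A) ≈ {-6, -5, 5}

A is real symmetric, so its spectrum consists of real eigenvalues. Expanding the characteristic polynomial of the displayed matrix gives
  det(λ I - A) = p(λ) = λ^3 + (6)λ^2 + (-25)λ + (-150.0036).
Solving p(λ) = 0 yields eigenvalues ≈ -6, -5, 5. (A is shown rounded to 4 decimals, so these recover the underlying integer eigenvalues to within that precision.)
Verification: the trace of A = -6 equals the sum of eigenvalues -6, and det(A) ≈ 150.0036 matches the eigenvalue product 150.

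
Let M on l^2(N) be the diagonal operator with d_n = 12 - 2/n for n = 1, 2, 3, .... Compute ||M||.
||M|| = 12

For a diagonal operator on l^2 with entries d_n, ||M|| = sup_n |d_n|. Here d_1 = 10, d_2 = 11, ..., and d_n = 12 - 2/n increases monotonically toward 12. All terms lie in [10, 12), so |d_n| = d_n and the supremum is the limit 12, which is not attained by any individual d_n. Hence ||M|| = 12.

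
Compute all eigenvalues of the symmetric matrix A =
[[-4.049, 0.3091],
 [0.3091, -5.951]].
sigma(A) ≈ {-6, -4}

A is real symmetric, so its spectrum consists of real eigenvalues. Expanding the characteristic polynomial of the displayed matrix gives
  det(λ I - A) = p(λ) = λ^2 + (10)λ + (24).
Solving p(λ) = 0 yields eigenvalues ≈ -6, -4. (A is shown rounded to 4 decimals, so these recover the underlying integer eigenvalues to within that precision.)
Verification: the trace of A = -10 equals the sum of eigenvalues -10, and det(A) ≈ 24.0001 matches the eigenvalue product 24.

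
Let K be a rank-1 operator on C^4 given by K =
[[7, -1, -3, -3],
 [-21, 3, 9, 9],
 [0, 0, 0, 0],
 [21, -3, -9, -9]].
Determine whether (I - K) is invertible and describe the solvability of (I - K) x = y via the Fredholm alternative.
(I - K) is singular (det(I - K) = 0, i.e. 1 ∈ sigma(K)). (I - K) x = y is solvable iff y ⊥ ker((I - K)^*) = span{(7, -1, -3, -3)}, i.e. iff 7y_1 - y_2 - 3y_3 - 3y_4 = 0. When solvable, the solutions are x = y + c·(1, -3, 0, 3), c arbitrary (ker(I - K) = span{(1, -3, 0, 3)}, dimension 1).

K has rank 1, so it is an outer product K = u v^T: every row of K is a multiple of one row vector. Reading off the entries, u = (1, -3, 0, 3) and v = (7, -1, -3, -3) (row i of K equals u_i·v^T). A rank-one matrix u v^T satisfies K u = u (v·u) and kills the (3)-dimensional subspace v^⊥, so its characteristic polynomial is lambda^3 (lambda - v·u) with v·u = tr K = 1. Hence the eigenvalues of I - K are 1 (multiplicity 3) and 1 - (1) = 0, so det(I - K) = 0. (Direct check: I - K =
[[-6, 1, 3, 3],
 [21, -2, -9, -9],
 [0, 0, 1, 0],
 [-21, 3, 9, 10]]
has determinant 0.) So 1 is an eigenvalue of K and (I - K) is not invertible. The finite-dimensional Fredholm alternative says: either (I - K) is invertible, or ker(I - K) ≠ {0} and then range(I - K) = ker((I - K)^*)^⊥, with dim ker(I - K) = dim ker((I - K)^*). We are in the second case, so we need both kernels. Kernel of I - K: (I - K) u = u - u (v·u) = u - u = 0, so ker(I - K) = span{u} = span{(1, -3, 0, 3)} (it is exactly 1-dimensional because rank(I - K) = 3). Kernel of the adjoint: K is real, so (I - K)^* = I - K^T = I - v u^T, and (I - v u^T) v = v - v (u·v) = 0; hence ker((I - K)^*) = span{v} = span{(7, -1, -3, -3)}. Therefore (I - K) x = y is solvable iff <y, v> = 0, i.e. iff 7y_1 - y_2 - 3y_3 - 3y_4 = 0. When this holds, K y = u (v·y) = 0, so (I - K) y = y and x = y is a particular solution; the full solution set is the line x = y + c·u = y + c·(1, -3, 0, 3), c ∈ C.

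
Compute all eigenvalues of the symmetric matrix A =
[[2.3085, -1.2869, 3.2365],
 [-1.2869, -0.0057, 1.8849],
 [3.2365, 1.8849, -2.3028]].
sigma(A) ≈ {-5, 1, 4}

A is real symmetric, so its spectrum consists of real eigenvalues. Expanding the characteristic polynomial of the displayed matrix gives
  det(λ I - A) = p(λ) = λ^3 + (0)λ^2 + (-21)λ + (20).
Solving p(λ) = 0 yields eigenvalues ≈ -5, 1, 4. (A is shown rounded to 4 decimals, so these recover the underlying integer eigenvalues to within that precision.)
Verification: the trace of A = 0 equals the sum of eigenvalues 0, and det(A) ≈ -19.9995 matches the eigenvalue product -20.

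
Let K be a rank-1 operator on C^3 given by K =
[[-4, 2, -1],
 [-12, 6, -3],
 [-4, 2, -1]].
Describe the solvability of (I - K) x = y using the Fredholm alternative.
(I - K) is singular (det(I - K) = 0, i.e. 1 ∈ sigma(K)). (I - K) x = y is solvable iff y ⊥ ker((I - K)^*) = span{(-4, 2, -1)}, i.e. iff -4y_1 + 2y_2 - y_3 = 0. When solvable, the solutions are x = y + c·(1, 3, 1), c arbitrary (ker(I - K) = span{(1, 3, 1)}, dimension 1).

K has rank 1, so it is an outer product K = u v^T: every row of K is a multiple of one row vector. Reading off the entries, u = (1, 3, 1) and v = (-4, 2, -1) (row i of K equals u_i·v^T). A rank-one matrix u v^T satisfies K u = u (v·u) and kills the (2)-dimensional subspace v^⊥, so its characteristic polynomial is lambda^2 (lambda - v·u) with v·u = tr K = 1. Hence the eigenvalues of I - K are 1 (multiplicity 2) and 1 - (1) = 0, so det(I - K) = 0. (Direct check: I - K =
[[5, -2, 1],
 [12, -5, 3],
 [4, -2, 2]]
has determinant 0.) So 1 is an eigenvalue of K and (I - K) is not invertible. The finite-dimensional Fredholm alternative says: either (I - K) is invertible, or ker(I - K) ≠ {0} and then range(I - K) = ker((I - K)^*)^⊥, with dim ker(I - K) = dim ker((I - K)^*). We are in the second case, so we need both kernels. Kernel of I - K: (I - K) u = u - u (v·u) = u - u = 0, so ker(I - K) = span{u} = span{(1, 3, 1)} (it is exactly 1-dimensional because rank(I - K) = 2). Kernel of the adjoint: K is real, so (I - K)^* = I - K^T = I - v u^T, and (I - v u^T) v = v - v (u·v) = 0; hence ker((I - K)^*) = span{v} = span{(-4, 2, -1)}. Therefore (I - K) x = y is solvable iff <y, v> = 0, i.e. iff -4y_1 + 2y_2 - y_3 = 0. When this holds, K y = u (v·y) = 0, so (I - K) y = y and x = y is a particular solution; the full solution set is the line x = y + c·u = y + c·(1, 3, 1), c ∈ C.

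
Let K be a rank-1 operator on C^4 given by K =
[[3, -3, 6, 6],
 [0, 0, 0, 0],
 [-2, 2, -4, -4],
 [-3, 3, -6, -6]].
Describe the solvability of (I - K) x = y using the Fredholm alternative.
(I - K) is invertible (det(I - K) = 8 ≠ 0), so for every y in C^4 the equation (I - K) x = y has a unique solution.

K has rank 1, so it is an outer product K = u v^T: every row of K is a multiple of one row vector. Reading off the entries, u = (-3, 0, 2, 3) and v = (-1, 1, -2, -2) (row i of K equals u_i·v^T). A rank-one matrix u v^T satisfies K u = u (v·u) and kills the (3)-dimensional subspace v^⊥, so its characteristic polynomial is lambda^3 (lambda - v·u) with v·u = tr K = -7. Hence the eigenvalues of I - K are 1 (multiplicity 3) and 1 - (-7) = 8, so det(I - K) = 8. (Direct check: I - K =
[[-2, 3, -6, -6],
 [0, 1, 0, 0],
 [2, -2, 5, 4],
 [3, -3, 6, 7]]
has determinant 8.) The finite-dimensional Fredholm alternative says: either (I - K) is invertible, or ker(I - K) ≠ {0} and then range(I - K) = ker((I - K)^*)^⊥, with dim ker(I - K) = dim ker((I - K)^*). Since det(I - K) ≠ 0, 1 is not an eigenvalue of K and ker(I - K) = {0}, so we are in the first case: for every y there is a unique x = (I - K)^(-1) y. Explicitly, by the Sherman–Morrison formula, (I - u v^T)^(-1) = I + u v^T/(1 - v·u), i.e. (I - K)^(-1) = I + K/(8).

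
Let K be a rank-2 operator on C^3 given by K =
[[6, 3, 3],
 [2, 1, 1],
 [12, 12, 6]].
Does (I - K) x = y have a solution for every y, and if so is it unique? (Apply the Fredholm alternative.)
(I - K) is invertible (det(I - K) = -18 ≠ 0), so for every y in C^3 the equation (I - K) x = y has a unique solution.

K has rank 2 and factors as K = U V^T = u1 v1^T + u2 v2^T with u1 = (-3, -1, -3), v1 = (-2, -1, -1), u2 = (0, 0, 3), v2 = (2, 3, 1) (multiplying out reproduces the displayed K). The nonzero eigenvalues of U V^T coincide with those of the 2 x 2 matrix G = V^T U = [[v1·u1, v1·u2], [v2·u1, v2·u2]] = [[10, -3], [-12, 3]], and by the Sylvester determinant identity det(I_3 - U V^T) = det(I_2 - V^T U) = det([[-9, 3], [12, -2]]) = (-9)(-2) - (3)(12) = -18. (Direct check: I - K =
[[-5, -3, -3],
 [-2, 0, -1],
 [-12, -12, -5]]
has determinant -18.) The finite-dimensional Fredholm alternative says: either (I - K) is invertible, or ker(I - K) ≠ {0} and then range(I - K) = ker((I - K)^*)^⊥, with dim ker(I - K) = dim ker((I - K)^*). Since det(I - K) ≠ 0, 1 is not an eigenvalue of K and ker(I - K) = {0}, so we are in the first case: for every y there is a unique x = (I - K)^(-1) y. (Explicitly, by the Woodbury identity, (I - U V^T)^(-1) = I + U (I_2 - G)^(-1) V^T.)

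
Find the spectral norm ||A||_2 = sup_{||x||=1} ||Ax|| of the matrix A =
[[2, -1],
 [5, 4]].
||A||_2 = sqrt((46 + sqrt(1440))/2) ≈ 6.4787 (= sqrt(largest eigenvalue of A^T A))

||A||_2 = sigma_max(A) = sqrt(lambda_max(A^T A)). Form the symmetric matrix M = A^T A =
[[29, 18],
 [18, 17]].
Its characteristic polynomial (trace, determinant of M give the coefficients) is
  p(λ) = det(λ I - M) = λ^2 - 46λ + 169.
For λ^2 - 46λ + 169 the discriminant is 1440. It is nonnegative but not a perfect square, so the roots are real and irrational: λ = (46 ± sqrt(1440))/2 ≈ 41.9737, 4.0263.
So the eigenvalues of A^T A are ≈ 4.0263, 41.9737 (all ≥ 0, as they must be for A^T A). The largest is λ_max = (46 + sqrt(1440))/2 ≈ 41.9737, hence ||A||_2 = sqrt(λ_max) = sqrt((46 + sqrt(1440))/2) ≈ 6.4787.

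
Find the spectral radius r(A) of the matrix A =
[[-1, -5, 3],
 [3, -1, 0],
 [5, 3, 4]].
r(A) ≈ 6.0514

The eigenvalues of A are the roots of its characteristic polynomial. With M = A (coefficients from the trace, the sum of principal 2x2 minors, and det A):
  p(λ) = det(λ I - M) = λ^3 - 2λ^2 - 7λ - 106.
No integer candidate from the rational root theorem (±divisors of 106) is a root, so the roots are irrational. The cubic discriminant is Δ = -331908 < 0, so there is one real root and a complex-conjugate pair. p(6) = -4 and p(7) = 90 have opposite signs, so a root lies in (6, 7); Newton's method refines it to λ ≈ 6.0514. Dividing out (λ - (6.0514)) leaves approximately λ^2 + 4.0514λ + 17.5166. For λ^2 + 4.0514λ + 17.5166 the discriminant is -53.6526. It is negative, so the remaining roots are the complex-conjugate pair λ ≈ -2.0257 ± 3.6624i. Their product equals the constant term, so |λ|^2 ≈ 17.5166 and |λ| ≈ 4.1853.
Thus the eigenvalues (to 4 decimals) are 6.0514 (modulus 6.0514); -2.0257 ± 3.6624i (modulus 4.1853). The spectral radius is the largest modulus: r(A) ≈ 6.0514. (Cross-check: r(A) ≤ ||A||_2 ≈ 7.4723; equality holds whenever A is normal, though it can also hold for some non-normal A.)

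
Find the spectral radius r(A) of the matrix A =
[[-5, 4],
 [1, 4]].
r(A) = (1 + sqrt(97))/2 ≈ 5.4244

The eigenvalues of A are the roots of its characteristic polynomial. With M = A (coefficients from the trace and determinant):
  p(λ) = det(λ I - M) = λ^2 + λ - 24.
For λ^2 + λ - 24 the discriminant is 97. It is nonnegative but not a perfect square, so the roots are real and irrational: λ = (-1 ± sqrt(97))/2 ≈ 4.4244, -5.4244.
Thus the eigenvalues (to 4 decimals) are 4.4244 (modulus 4.4244); -5.4244 (modulus 5.4244). The spectral radius is the largest modulus: r(A) = (1 + sqrt(97))/2 ≈ 5.4244. (Cross-check: r(A) ≤ ||A||_2 ≈ 6.729; equality holds whenever A is normal, though it can also hold for some non-normal A.)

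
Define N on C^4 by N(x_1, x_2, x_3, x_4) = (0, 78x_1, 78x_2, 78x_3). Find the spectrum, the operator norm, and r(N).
sigma(N) = {0}; ||N|| = 78; r(N) = 0. (N is nilpotent with N^4 = 0.)

On C^4, N is a strictly lower-triangular matrix with 78 on the subdiagonal and zeros elsewhere, so its characteristic polynomial is lambda^4 and every eigenvalue is 0: sigma(N) = {0}. For the operator norm, N e_i = 78e_{i+1} for i = 1, ..., 3 and N e_4 = 0, so the singular values of N are 78 (with multiplicity 3) and 0; hence ||N|| = 78. The spectral radius r(N) = max|lambda| = 0. Note ||N|| > r(N) — characteristic of non-normal nilpotent operators. Indeed N^4 = 0.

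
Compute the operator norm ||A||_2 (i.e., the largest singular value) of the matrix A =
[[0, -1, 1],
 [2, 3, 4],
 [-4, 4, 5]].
||A||_2 ≈ 8.415 (= sqrt(largest eigenvalue of A^T A))

||A||_2 = sigma_max(A) = sqrt(lambda_max(A^T A)). Form the symmetric matrix M = A^T A =
[[20, -10, -12],
 [-10, 26, 31],
 [-12, 31, 42]].
Its characteristic polynomial (trace, sum of principal 2x2 minors, determinant of M give the coefficients) is
  p(λ) = det(λ I - M) = λ^3 - 88λ^2 + 1247λ - 2116.
No integer candidate from the rational root theorem (±divisors of 2116) is a root, so the roots are irrational. The cubic discriminant is Δ = 2576359252 > 0, so there are three distinct real roots. p(1) = -956 and p(2) = 34 have opposite signs, so a root lies in (1, 2); Newton's method refines it to λ ≈ 1.9626. p(15) = 164 and p(16) = -596 have opposite signs, so a root lies in (15, 16); Newton's method refines it to λ ≈ 15.2254. p(70) = -3026 and p(71) = 724 have opposite signs, so a root lies in (70, 71); Newton's method refines it to λ ≈ 70.812. Check (Vieta): the three roots sum to 88, matching tr M = 88.
So the eigenvalues of A^T A are ≈ 1.9626, 15.2254, 70.812 (all ≥ 0, as they must be for A^T A). The largest is λ_max ≈ 70.812, hence ||A||_2 = sqrt(λ_max) ≈ 8.415.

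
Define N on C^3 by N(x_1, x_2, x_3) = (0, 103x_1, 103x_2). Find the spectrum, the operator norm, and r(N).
sigma(N) = {0}; ||N|| = 103; r(N) = 0. (N is nilpotent with N^3 = 0.)

On C^3, N is a strictly lower-triangular matrix with 103 on the subdiagonal and zeros elsewhere, so its characteristic polynomial is lambda^3 and every eigenvalue is 0: sigma(N) = {0}. For the operator norm, N e_i = 103e_{i+1} for i = 1, ..., 2 and N e_3 = 0, so the singular values of N are 103 (with multiplicity 2) and 0; hence ||N|| = 103. The spectral radius r(N) = max|lambda| = 0. Note ||N|| > r(N) — characteristic of non-normal nilpotent operators. Indeed N^3 = 0.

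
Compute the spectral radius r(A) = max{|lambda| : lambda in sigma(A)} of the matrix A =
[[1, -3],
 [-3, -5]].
r(A) = (4 + sqrt(72))/2 ≈ 6.2426

The eigenvalues of A are the roots of its characteristic polynomial. With M = A (coefficients from the trace and determinant):
  p(λ) = det(λ I - M) = λ^2 + 4λ - 14.
For λ^2 + 4λ - 14 the discriminant is 72. It is nonnegative but not a perfect square, so the roots are real and irrational: λ = (-4 ± sqrt(72))/2 ≈ 2.2426, -6.2426.
Thus the eigenvalues (to 4 decimals) are 2.2426 (modulus 2.2426); -6.2426 (modulus 6.2426). The spectral radius is the largest modulus: r(A) = (4 + sqrt(72))/2 ≈ 6.2426. (Cross-check: r(A) ≤ ||A||_2 ≈ 6.2426; equality holds whenever A is normal, though it can also hold for some non-normal A.)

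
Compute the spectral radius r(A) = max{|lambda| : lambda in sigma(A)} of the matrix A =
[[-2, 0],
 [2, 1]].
r(A) = 2

The eigenvalues of A are the roots of its characteristic polynomial. With M = A (coefficients from the trace and determinant):
  p(λ) = det(λ I - M) = λ^2 + λ - 2.
For λ^2 + λ - 2 the discriminant is 9. It is a perfect square (3^2), so the roots are rational: λ = (-1 ± 3)/2 = 1, -2.
Thus the eigenvalues (to 4 decimals) are 1 (modulus 1); -2 (modulus 2). The spectral radius is the largest modulus: r(A) = 2. (Cross-check: r(A) ≤ ||A||_2 ≈ 2.9208; equality holds whenever A is normal, though it can also hold for some non-normal A.)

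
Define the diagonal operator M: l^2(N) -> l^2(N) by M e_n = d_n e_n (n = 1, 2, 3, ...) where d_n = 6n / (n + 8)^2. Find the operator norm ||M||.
||M|| = 3/16 (attained at n = 8)

For M diagonal, ||M|| = sup_n |d_n|. Treat f(x) = 6x / (x + 8)^2 for real x > 0. By the quotient rule, f'(x) = 6(8 - x)/(x + 8)^3, which is positive for x < 8 and negative for x > 8. So f has a unique maximum at x = 8, and since 8 is a positive integer, the supremum over n ≥ 1 is attained at n = 8: d_8 = 6·8/(8 + 8)^2 = 6·8/256 = 3/16. Hence ||M|| = 3/16.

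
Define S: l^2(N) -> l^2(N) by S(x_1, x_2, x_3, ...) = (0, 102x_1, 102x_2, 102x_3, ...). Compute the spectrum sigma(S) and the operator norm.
sigma(S) = closed disk {z in C : |z| ≤ 102}; ||S|| = 102

Note S = 102·U where U is the unit right shift (U x)_k = x_{k-1} (with x_0 := 0); so ||S|| = 102||U|| and sigma(S) = 102·sigma(U). ||S x||^2 = sum_{k≥1} |102x_k|^2 = 10404||x||^2, so ||S|| = 102 and sigma(S) ⊂ {|z| ≤ 102}. For any |lambda| < 102, the equation (S - lambda I) x = 0 forces x_1 = 0, then 102x_k = lambda x_{k+1} ⇒ x = 0, so S has no eigenvalues. But (S - lambda I) is not surjective for |lambda| < 102: solving (S - lambda I) x = e_1 would require x_n proportional to (lambda/102)^(-n), which is not in l^2. So every |lambda| < 102 lies in the residual spectrum. The boundary |lambda| = 102 is in the approximate point spectrum (the spectrum is closed). Hence sigma(S) is the closed disk of radius 102.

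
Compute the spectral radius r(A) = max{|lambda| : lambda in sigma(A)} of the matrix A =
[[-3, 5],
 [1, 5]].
r(A) = (2 + sqrt(84))/2 ≈ 5.5826

The eigenvalues of A are the roots of its characteristic polynomial. With M = A (coefficients from the trace and determinant):
  p(λ) = det(λ I - M) = λ^2 - 2λ - 20.
For λ^2 - 2λ - 20 the discriminant is 84. It is nonnegative but not a perfect square, so the roots are real and irrational: λ = (2 ± sqrt(84))/2 ≈ 5.5826, -3.5826.
Thus the eigenvalues (to 4 decimals) are 5.5826 (modulus 5.5826); -3.5826 (modulus 3.5826). The spectral radius is the largest modulus: r(A) = (2 + sqrt(84))/2 ≈ 5.5826. (Cross-check: r(A) ≤ ||A||_2 ≈ 7.2361; equality holds whenever A is normal, though it can also hold for some non-normal A.)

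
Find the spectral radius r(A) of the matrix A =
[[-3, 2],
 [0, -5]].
r(A) = 5

The eigenvalues of A are the roots of its characteristic polynomial. With M = A (coefficients from the trace and determinant):
  p(λ) = det(λ I - M) = λ^2 + 8λ + 15.
For λ^2 + 8λ + 15 the discriminant is 4. It is a perfect square (2^2), so the roots are rational: λ = (-8 ± 2)/2 = -3, -5.
Thus the eigenvalues (to 4 decimals) are -3 (modulus 3); -5 (modulus 5). The spectral radius is the largest modulus: r(A) = 5. (Cross-check: r(A) ≤ ||A||_2 ≈ 5.5373; equality holds whenever A is normal, though it can also hold for some non-normal A.)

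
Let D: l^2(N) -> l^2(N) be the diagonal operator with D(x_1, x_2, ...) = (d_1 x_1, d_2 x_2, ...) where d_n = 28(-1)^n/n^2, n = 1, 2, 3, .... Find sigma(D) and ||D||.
sigma(D) = {28(-1)^n/n^2 : n ≥ 1} ∪ {0}; ||D|| = 28

A bounded diagonal operator on l^2 with diagonal entries d_n has spectrum equal to the closure of {d_n : n ≥ 1}: every d_n is an eigenvalue (with eigenvector e_n), so {d_n} ⊂ sigma(D); the spectrum is closed, so its closure is too; and for lambda not in the closure, (D - lambda I) has bounded inverse (the diagonal entries 1/(d_n - lambda) are bounded). For our sequence d_n = 28(-1)^n/n^2, n = 1, 2, 3, ...:
  - {d_n} = {28(-1)^n/n^2 : n ≥ 1}; the only limit point is 0
  - closure = {28(-1)^n/n^2 : n ≥ 1} ∪ {0}
For the norm: a diagonal operator has ||D|| = sup_n |d_n|. Here |d_n| = 28/n^2 is decreasing, so sup_n |d_n| = |d_1| = 28. So ||D|| = 28.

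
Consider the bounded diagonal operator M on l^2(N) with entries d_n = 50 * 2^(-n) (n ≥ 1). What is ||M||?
||M|| = 25 (attained at n = 1)

For M diagonal, ||M|| = sup_n |d_n|. The sequence d_n = 50 * 2^(-n) is positive and strictly decreasing (ratio 2^(-1) < 1), so the supremum is d_1 = 50/2 = 25. Hence ||M|| = 25.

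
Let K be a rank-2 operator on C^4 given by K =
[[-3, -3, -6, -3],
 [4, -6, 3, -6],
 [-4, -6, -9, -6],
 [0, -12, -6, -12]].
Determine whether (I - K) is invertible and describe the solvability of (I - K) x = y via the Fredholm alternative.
(I - K) is invertible (det(I - K) = 244 ≠ 0), so for every y in C^4 the equation (I - K) x = y has a unique solution.

K has rank 2 and factors as K = U V^T = u1 v1^T + u2 v2^T with u1 = (-1, 3, -1, 2), v1 = (1, -3, 0, -3), u2 = (-2, 1, -3, -2), v2 = (1, 3, 3, 3) (multiplying out reproduces the displayed K). The nonzero eigenvalues of U V^T coincide with those of the 2 x 2 matrix G = V^T U = [[v1·u1, v1·u2], [v2·u1, v2·u2]] = [[-16, 1], [11, -14]], and by the Sylvester determinant identity det(I_4 - U V^T) = det(I_2 - V^T U) = det([[17, -1], [-11, 15]]) = (17)(15) - (-1)(-11) = 244. (Direct check: I - K =
[[4, 3, 6, 3],
 [-4, 7, -3, 6],
 [4, 6, 10, 6],
 [0, 12, 6, 13]]
has determinant 244.) The finite-dimensional Fredholm alternative says: either (I - K) is invertible, or ker(I - K) ≠ {0} and then range(I - K) = ker((I - K)^*)^⊥, with dim ker(I - K) = dim ker((I - K)^*). Since det(I - K) ≠ 0, 1 is not an eigenvalue of K and ker(I - K) = {0}, so we are in the first case: for every y there is a unique x = (I - K)^(-1) y. (Explicitly, by the Woodbury identity, (I - U V^T)^(-1) = I + U (I_2 - G)^(-1) V^T.)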